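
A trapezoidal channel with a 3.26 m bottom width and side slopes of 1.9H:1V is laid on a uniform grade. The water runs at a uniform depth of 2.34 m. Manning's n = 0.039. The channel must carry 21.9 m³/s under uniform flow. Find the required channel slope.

With bottom width b = 3.26 m and side slope z = 1.9: A = (b + zy)y = (3.26 + 1.9×2.34)×2.34 = 18.03 m²; P = b + 2y√(1+z²) = 3.26 + 2×2.34×2.147 = 13.31 m.
Hydraulic radius R = A/P = 18.03/13.31 = 1.355 m.
From Manning's equation, S = [nQ / (1 A R^(2/3))]² = [0.039 × 21.9 / (1 × 18.03 × 1.355^(2/3))]² = 0.0015.

S = 0.0015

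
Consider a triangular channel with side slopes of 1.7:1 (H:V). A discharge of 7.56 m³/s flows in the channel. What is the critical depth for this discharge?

y_c = 1.32 m

At critical depth, Q² T / (g A³) = 1, i.e. A³/T = Q²/g = 7.56²/9.81 = 5.826.
At y = 0.904 m: A³/T = 0.8724 — low.
At y = 1.58 m: A³/T = 14.23 — high.
At y = 1.32 m: A³/T = 5.791 — matches.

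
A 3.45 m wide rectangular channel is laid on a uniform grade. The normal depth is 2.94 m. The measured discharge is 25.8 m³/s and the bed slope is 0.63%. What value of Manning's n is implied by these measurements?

n = 0.033

Flow area A = b·y = 3.45 × 2.94 = 10.14 m². Wetted perimeter P = b + 2y = 3.45 + 2×2.94 = 9.33 m.
Hydraulic radius R = A/P = 10.14/9.33 = 1.087 m.
Rearranging Manning's equation: n = (1/Q) A R^(2/3) S^(1/2) = (1/25.8) × 10.14 × 1.087^(2/3) × √0.0063 = 0.033.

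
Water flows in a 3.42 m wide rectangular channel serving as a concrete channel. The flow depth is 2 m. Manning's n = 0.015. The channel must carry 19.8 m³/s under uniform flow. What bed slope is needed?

Flow area A = b·y = 3.42 × 2 = 6.84 m². Wetted perimeter P = b + 2y = 3.42 + 2×2 = 7.42 m.
Hydraulic radius R = A/P = 6.84/7.42 = 0.9218 m.
From Manning's equation, S = [nQ / (1 A R^(2/3))]² = [0.015 × 19.8 / (1 × 6.84 × 0.9218^(2/3))]² = 0.0021.

S = 0.0021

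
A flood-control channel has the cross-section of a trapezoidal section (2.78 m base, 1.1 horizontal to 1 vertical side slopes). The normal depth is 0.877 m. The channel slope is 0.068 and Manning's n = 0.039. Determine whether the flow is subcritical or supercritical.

supercritical

With bottom width b = 2.78 m and side slope z = 1.1: A = (b + zy)y = (2.78 + 1.1×0.877)×0.877 = 3.284 m²; P = b + 2y√(1+z²) = 2.78 + 2×0.877×1.487 = 5.388 m.
Hydraulic radius R = A/P = 3.284/5.388 = 0.6096 m.
V = (1/n) R^(2/3) √S = (1/0.039) × 0.6096^(2/3) × √0.068 = 4.807 m/s. Hydraulic depth D_h = A/T = 3.284/4.709 = 0.6974 m.
Froude number Fr = V/√(g·D_h) = 4.807/√(9.81×0.6974) = 1.84, which is greater than 1, so the flow is supercritical.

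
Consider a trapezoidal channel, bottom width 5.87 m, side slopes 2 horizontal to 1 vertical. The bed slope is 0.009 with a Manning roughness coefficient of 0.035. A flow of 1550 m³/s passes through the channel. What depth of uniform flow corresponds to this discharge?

Manning's equation rearranged: A R^(2/3) = nQ / (1·√S) = 0.035 × 1550 / (√0.009) = 571.8.
Try y = 10.6 m: A R^(2/3) = 881.7 — too large.
Try y = 7.61 m: A R^(2/3) = 405.9 — too small.
Try y = 8.82 m: A R^(2/3) = 571.5 — close enough.

y_n = 8.82 m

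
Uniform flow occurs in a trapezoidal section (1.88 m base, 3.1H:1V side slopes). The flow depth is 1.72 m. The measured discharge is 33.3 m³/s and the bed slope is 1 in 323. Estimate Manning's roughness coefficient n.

With bottom width b = 1.88 m and side slope z = 3.1: A = (b + zy)y = (1.88 + 3.1×1.72)×1.72 = 12.4 m²; P = b + 2y√(1+z²) = 1.88 + 2×1.72×3.257 = 13.09 m.
Hydraulic radius R = A/P = 12.4/13.09 = 0.948 m.
Rearranging Manning's equation: n = (1/Q) A R^(2/3) S^(1/2) = (1/33.3) × 12.4 × 0.948^(2/3) × √0.003096 = 0.02.

n = 0.02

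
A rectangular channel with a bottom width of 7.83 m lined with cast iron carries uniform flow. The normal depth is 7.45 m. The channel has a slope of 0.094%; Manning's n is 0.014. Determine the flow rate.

Flow area A = b·y = 7.83 × 7.45 = 58.33 m². Wetted perimeter P = b + 2y = 7.83 + 2×7.45 = 22.73 m.
Hydraulic radius R = A/P = 58.33/22.73 = 2.566 m.
Manning's equation: Q = (1/n) A R^(2/3) S^(1/2) = (1/0.014) × 58.33 × 2.566^(2/3) × 0.00094^(1/2) = 239 m³/s.

Q = 239 m³/s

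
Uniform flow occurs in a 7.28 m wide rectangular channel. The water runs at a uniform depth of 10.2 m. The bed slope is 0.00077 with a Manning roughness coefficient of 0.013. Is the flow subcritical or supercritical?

Flow area A = b·y = 7.28 × 10.2 = 74.26 m². Wetted perimeter P = b + 2y = 7.28 + 2×10.2 = 27.68 m.
Hydraulic radius R = A/P = 74.26/27.68 = 2.683 m.
V = (1/n) R^(2/3) √S = (1/0.013) × 2.683^(2/3) × √0.00077 = 4.121 m/s. Hydraulic depth D_h = A/T = 74.26/7.28 = 10.2 m.
Froude number Fr = V/√(g·D_h) = 4.121/√(9.81×10.2) = 0.412, which is less than 1, so the flow is subcritical.

subcritical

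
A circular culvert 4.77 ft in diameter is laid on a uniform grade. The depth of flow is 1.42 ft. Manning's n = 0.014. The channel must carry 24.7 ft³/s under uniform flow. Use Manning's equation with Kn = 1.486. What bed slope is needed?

For a circular section of diameter D = 4.77 ft at depth y = 1.42 ft, the central angle is θ = 2 arccos(1 − 2y/D) = 2.308 rad. Then A = (D²/8)(θ − sin θ) = 4.461 ft² and P = Dθ/2 = 5.506 ft.
Hydraulic radius R = A/P = 4.461/5.506 = 0.8102 ft.
From Manning's equation, S = [nQ / (1.486 A R^(2/3))]² = [0.014 × 24.7 / (1.486 × 4.461 × 0.8102^(2/3))]² = 0.0036.

S = 0.0036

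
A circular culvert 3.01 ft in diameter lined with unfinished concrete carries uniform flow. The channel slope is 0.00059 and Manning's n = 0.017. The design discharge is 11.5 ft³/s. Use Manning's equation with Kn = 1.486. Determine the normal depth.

y_n = 2.28 ft

Manning's equation rearranged: A R^(2/3) = nQ / (1.486·√S) = 0.017 × 11.5 / (1.486 × √0.00059) = 5.416.
Trying y = 2.5 ft: A R^(2/3) = 5.955 — high.
Trying y = 2.03 ft: A R^(2/3) = 4.689 — low.
Trying y = 2.28 ft: A R^(2/3) = 5.43 — close enough.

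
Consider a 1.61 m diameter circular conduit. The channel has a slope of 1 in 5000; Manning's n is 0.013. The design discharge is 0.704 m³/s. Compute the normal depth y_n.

y_n = 0.883 m

Manning's equation rearranged: A R^(2/3) = nQ / (1·√S) = 0.013 × 0.704 / (√0.0002) = 0.6471.
At y = 0.639 m: A R^(2/3) = 0.3687 — low.
At y = 1.03 m: A R^(2/3) = 0.8205 — high.
At y = 0.883 m: A R^(2/3) = 0.6471 — close enough.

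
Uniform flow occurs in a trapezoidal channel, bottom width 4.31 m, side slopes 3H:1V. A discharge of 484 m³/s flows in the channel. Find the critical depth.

y_c = 4.9 m

At critical depth, Q² T / (g A³) = 1, i.e. A³/T = Q²/g = 484²/9.81 = 23880.
Trying y = 4.19 m: A³/T = 12010 — too small.
Trying y = 4.9 m: A³/T = 23980 — matches.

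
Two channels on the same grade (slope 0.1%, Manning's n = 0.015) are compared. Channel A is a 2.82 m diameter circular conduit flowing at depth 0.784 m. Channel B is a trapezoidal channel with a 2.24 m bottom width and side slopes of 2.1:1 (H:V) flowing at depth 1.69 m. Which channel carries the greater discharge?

channel B

Channel A: For a circular section of diameter D = 2.82 m at depth y = 0.784 m, the central angle is θ = 2 arccos(1 − 2y/D) = 2.222 rad. Then A = (D²/8)(θ − sin θ) = 1.417 m² and P = Dθ/2 = 3.132 m. Hydraulic radius R = A/P = 1.417/3.132 = 0.4525 m. Q_A = (1/0.015)·1.417·0.4525^(2/3)·√0.001 = 1.761 m³/s.
Channel B: With bottom width b = 2.24 m and side slope z = 2.1: A = (b + zy)y = (2.24 + 2.1×1.69)×1.69 = 9.783 m²; P = b + 2y√(1+z²) = 2.24 + 2×1.69×2.326 = 10.1 m. Hydraulic radius R = A/P = 9.783/10.1 = 0.9685 m. Q_B = (1/0.015)·9.783·0.9685^(2/3)·√0.001 = 20.19 m³/s.
Q_A = 1.761 m³/s vs Q_B = 20.19 m³/s, so channel B carries more.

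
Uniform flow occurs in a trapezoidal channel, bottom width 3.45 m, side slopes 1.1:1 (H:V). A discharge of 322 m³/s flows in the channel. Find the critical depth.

At critical depth, Q² T / (g A³) = 1, i.e. A³/T = Q²/g = 322²/9.81 = 10570.
At y = 4.72 m: A³/T = 4906 — too small.
At y = 6.51 m: A³/T = 18550 — too large.
At y = 5.69 m: A³/T = 10560 — matches.

y_c = 5.69 m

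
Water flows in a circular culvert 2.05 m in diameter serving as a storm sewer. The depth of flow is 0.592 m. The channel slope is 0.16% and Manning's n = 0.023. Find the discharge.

For a circular section of diameter D = 2.05 m at depth y = 0.592 m, the central angle is θ = 2 arccos(1 − 2y/D) = 2.269 rad. Then A = (D²/8)(θ − sin θ) = 0.7898 m² and P = Dθ/2 = 2.326 m.
Hydraulic radius R = A/P = 0.7898/2.326 = 0.3396 m.
Manning's equation: Q = (1/n) A R^(2/3) S^(1/2) = (1/0.023) × 0.7898 × 0.3396^(2/3) × 0.0016^(1/2) = 0.669 m³/s.

Q = 0.669 m³/s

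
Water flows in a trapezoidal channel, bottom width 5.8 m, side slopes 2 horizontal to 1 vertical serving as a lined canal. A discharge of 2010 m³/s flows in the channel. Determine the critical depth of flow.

y_c = 10.2 m

At critical depth, Q² T / (g A³) = 1, i.e. A³/T = Q²/g = 2010²/9.81 = 411800.
Trying y = 8.07 m: A³/T = 145800 — too small.
Trying y = 11.7 m: A³/T = 758100 — too large.
Trying y = 10.2 m: A³/T = 409600 — ≈ 411800.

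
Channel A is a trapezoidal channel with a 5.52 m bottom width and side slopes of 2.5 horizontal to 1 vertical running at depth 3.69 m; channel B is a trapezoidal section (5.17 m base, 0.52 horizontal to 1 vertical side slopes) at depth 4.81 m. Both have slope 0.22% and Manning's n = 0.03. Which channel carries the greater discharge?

Channel A: With bottom width b = 5.52 m and side slope z = 2.5: A = (b + zy)y = (5.52 + 2.5×3.69)×3.69 = 54.41 m²; P = b + 2y√(1+z²) = 5.52 + 2×3.69×2.693 = 25.39 m. Hydraulic radius R = A/P = 54.41/25.39 = 2.143 m. Q_A = (1/0.03)·54.41·2.143^(2/3)·√0.0022 = 141.4 m³/s.
Channel B: With bottom width b = 5.17 m and side slope z = 0.52: A = (b + zy)y = (5.17 + 0.52×4.81)×4.81 = 36.9 m²; P = b + 2y√(1+z²) = 5.17 + 2×4.81×1.127 = 16.01 m. Hydraulic radius R = A/P = 36.9/16.01 = 2.304 m. Q_B = (1/0.03)·36.9·2.304^(2/3)·√0.0022 = 100.6 m³/s.
Q_A = 141.4 m³/s vs Q_B = 100.6 m³/s, so channel A carries more.

channel A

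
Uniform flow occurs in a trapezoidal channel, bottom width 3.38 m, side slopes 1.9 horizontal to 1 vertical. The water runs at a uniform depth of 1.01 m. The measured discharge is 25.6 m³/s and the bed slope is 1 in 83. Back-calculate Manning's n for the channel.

n = 0.018

With bottom width b = 3.38 m and side slope z = 1.9: A = (b + zy)y = (3.38 + 1.9×1.01)×1.01 = 5.352 m²; P = b + 2y√(1+z²) = 3.38 + 2×1.01×2.147 = 7.717 m.
Hydraulic radius R = A/P = 5.352/7.717 = 0.6935 m.
Rearranging Manning's equation: n = (1/Q) A R^(2/3) S^(1/2) = (1/25.6) × 5.352 × 0.6935^(2/3) × √0.01205 = 0.018.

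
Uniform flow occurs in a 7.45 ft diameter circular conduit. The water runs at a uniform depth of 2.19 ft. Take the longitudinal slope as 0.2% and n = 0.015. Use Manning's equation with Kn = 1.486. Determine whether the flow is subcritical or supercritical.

For a circular section of diameter D = 7.45 ft at depth y = 2.19 ft, the central angle is θ = 2 arccos(1 − 2y/D) = 2.292 rad. Then A = (D²/8)(θ − sin θ) = 10.69 ft² and P = Dθ/2 = 8.538 ft.
Hydraulic radius R = A/P = 10.69/8.538 = 1.252 ft.
V = (1.486/n) R^(2/3) √S = (1.486/0.015) × 1.252^(2/3) × √0.002 = 5.147 ft/s. Hydraulic depth D_h = A/T = 10.69/6.788 = 1.575 ft.
Froude number Fr = V/√(g·D_h) = 5.147/√(32.2×1.575) = 0.723, which is less than 1, so the flow is subcritical.

subcritical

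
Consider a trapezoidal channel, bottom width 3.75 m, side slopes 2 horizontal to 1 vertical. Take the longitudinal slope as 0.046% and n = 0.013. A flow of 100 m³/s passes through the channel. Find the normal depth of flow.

Manning's equation rearranged: A R^(2/3) = nQ / (1·√S) = 0.013 × 100 / (√0.00046) = 60.61.
Try y = 2.98 m: A R^(2/3) = 41.13 — too small.
Try y = 4 m: A R^(2/3) = 78.83 — too large.
Try y = 3.56 m: A R^(2/3) = 60.76 — matches.

y_n = 3.56 m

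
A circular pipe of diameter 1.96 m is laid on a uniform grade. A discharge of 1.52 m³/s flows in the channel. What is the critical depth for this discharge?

At critical depth, Q² T / (g A³) = 1, i.e. A³/T = Q²/g = 1.52²/9.81 = 0.2355.
At y = 0.478 m: A³/T = 0.1098 — low.
At y = 0.638 m: A³/T = 0.3369 — high.
At y = 0.582 m: A³/T = 0.236 — close enough.

y_c = 0.582 m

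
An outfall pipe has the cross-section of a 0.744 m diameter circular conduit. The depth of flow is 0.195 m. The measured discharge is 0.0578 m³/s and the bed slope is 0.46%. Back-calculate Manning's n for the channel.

n = 0.025

For a circular section of diameter D = 0.744 m at depth y = 0.195 m, the central angle is θ = 2 arccos(1 − 2y/D) = 2.15 rad. Then A = (D²/8)(θ − sin θ) = 0.09084 m² and P = Dθ/2 = 0.7997 m.
Hydraulic radius R = A/P = 0.09084/0.7997 = 0.1136 m.
Rearranging Manning's equation: n = (1/Q) A R^(2/3) S^(1/2) = (1/0.0578) × 0.09084 × 0.1136^(2/3) × √0.0046 = 0.025.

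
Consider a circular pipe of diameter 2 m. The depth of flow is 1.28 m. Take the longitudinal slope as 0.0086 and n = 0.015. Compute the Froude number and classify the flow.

supercritical

For a circular section of diameter D = 2 m at depth y = 1.28 m, the central angle is θ = 2 arccos(1 − 2y/D) = 3.709 rad. Then A = (D²/8)(θ − sin θ) = 2.123 m² and P = Dθ/2 = 3.709 m.
Hydraulic radius R = A/P = 2.123/3.709 = 0.5725 m.
V = (1/n) R^(2/3) √S = (1/0.015) × 0.5725^(2/3) × √0.0086 = 4.262 m/s. Hydraulic depth D_h = A/T = 2.123/1.92 = 1.106 m.
Froude number Fr = V/√(g·D_h) = 4.262/√(9.81×1.106) = 1.29, which is greater than 1, so the flow is supercritical.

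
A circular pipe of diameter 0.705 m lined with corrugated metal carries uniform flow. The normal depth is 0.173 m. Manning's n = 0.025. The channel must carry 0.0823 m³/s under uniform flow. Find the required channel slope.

S = 0.0161

For a circular section of diameter D = 0.705 m at depth y = 0.173 m, the central angle is θ = 2 arccos(1 − 2y/D) = 2.073 rad. Then A = (D²/8)(θ − sin θ) = 0.07434 m² and P = Dθ/2 = 0.7307 m.
Hydraulic radius R = A/P = 0.07434/0.7307 = 0.1017 m.
From Manning's equation, S = [nQ / (1 A R^(2/3))]² = [0.025 × 0.0823 / (1 × 0.07434 × 0.1017^(2/3))]² = 0.0161.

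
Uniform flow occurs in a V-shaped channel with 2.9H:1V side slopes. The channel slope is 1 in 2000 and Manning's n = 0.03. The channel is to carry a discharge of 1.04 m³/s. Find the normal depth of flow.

y_n = 0.917 m

Manning's equation rearranged: A R^(2/3) = nQ / (1·√S) = 0.03 × 1.04 / (√0.0005) = 1.395.
At y = 1.03 m: A R^(2/3) = 1.904 — high.
At y = 0.917 m: A R^(2/3) = 1.397 — close enough.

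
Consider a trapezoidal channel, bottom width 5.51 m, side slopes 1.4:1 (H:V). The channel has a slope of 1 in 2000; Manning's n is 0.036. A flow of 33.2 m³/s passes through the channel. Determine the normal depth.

Manning's equation rearranged: A R^(2/3) = nQ / (1·√S) = 0.036 × 33.2 / (√0.0005) = 53.45.
Try y = 3.75 m: A R^(2/3) = 68.07 — too large.
Try y = 2.52 m: A R^(2/3) = 31.24 — too small.
Try y = 3.32 m: A R^(2/3) = 53.38 — ≈ 53.45.

y_n = 3.32 m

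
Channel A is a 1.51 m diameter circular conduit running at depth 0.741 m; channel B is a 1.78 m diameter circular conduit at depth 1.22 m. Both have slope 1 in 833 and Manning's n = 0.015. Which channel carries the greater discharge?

channel B

Channel A: For a circular section of diameter D = 1.51 m at depth y = 0.741 m, the central angle is θ = 2 arccos(1 − 2y/D) = 3.105 rad. Then A = (D²/8)(θ − sin θ) = 0.8743 m² and P = Dθ/2 = 2.344 m. Hydraulic radius R = A/P = 0.8743/2.344 = 0.373 m. Q_A = (1/0.015)·0.8743·0.373^(2/3)·√0.0012 = 1.046 m³/s.
Channel B: For a circular section of diameter D = 1.78 m at depth y = 1.22 m, the central angle is θ = 2 arccos(1 − 2y/D) = 3.901 rad. Then A = (D²/8)(θ − sin θ) = 1.818 m² and P = Dθ/2 = 3.472 m. Hydraulic radius R = A/P = 1.818/3.472 = 0.5236 m. Q_B = (1/0.015)·1.818·0.5236^(2/3)·√0.0012 = 2.728 m³/s.
Q_A = 1.046 m³/s vs Q_B = 2.728 m³/s, so channel B carries more.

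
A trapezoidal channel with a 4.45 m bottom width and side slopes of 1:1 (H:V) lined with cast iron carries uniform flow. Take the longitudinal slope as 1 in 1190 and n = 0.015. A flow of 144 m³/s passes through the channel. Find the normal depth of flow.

Manning's equation rearranged: A R^(2/3) = nQ / (1·√S) = 0.015 × 144 / (√0.0008403) = 74.51.
At y = 3.49 m: A R^(2/3) = 43.03 — short.
At y = 5.22 m: A R^(2/3) = 96.1 — over.
At y = 4.61 m: A R^(2/3) = 74.62 — matches.

y_n = 4.61 m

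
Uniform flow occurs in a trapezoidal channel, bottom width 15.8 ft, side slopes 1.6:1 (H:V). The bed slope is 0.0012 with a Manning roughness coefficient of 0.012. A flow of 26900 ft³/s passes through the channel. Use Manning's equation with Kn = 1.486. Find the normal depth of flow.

Manning's equation rearranged: A R^(2/3) = nQ / (1.486·√S) = 0.012 × 26900 / (1.486 × √0.0012) = 6271.
At y = 16.6 ft: A R^(2/3) = 3034 — too small.
At y = 26 ft: A R^(2/3) = 8294 — too large.
At y = 23 ft: A R^(2/3) = 6268 — ≈ 6271.

y_n = 23 ft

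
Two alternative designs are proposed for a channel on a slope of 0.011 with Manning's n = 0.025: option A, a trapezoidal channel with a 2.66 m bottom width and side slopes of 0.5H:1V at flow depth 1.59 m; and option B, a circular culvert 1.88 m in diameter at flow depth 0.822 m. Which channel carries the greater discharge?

Channel A: With bottom width b = 2.66 m and side slope z = 0.5: A = (b + zy)y = (2.66 + 0.5×1.59)×1.59 = 5.493 m²; P = b + 2y√(1+z²) = 2.66 + 2×1.59×1.118 = 6.215 m. Hydraulic radius R = A/P = 5.493/6.215 = 0.8839 m. Q_A = (1/0.025)·5.493·0.8839^(2/3)·√0.011 = 21.23 m³/s.
Channel B: For a circular section of diameter D = 1.88 m at depth y = 0.822 m, the central angle is θ = 2 arccos(1 − 2y/D) = 2.89 rad. Then A = (D²/8)(θ − sin θ) = 1.167 m² and P = Dθ/2 = 2.716 m. Hydraulic radius R = A/P = 1.167/2.716 = 0.4295 m. Q_B = (1/0.025)·1.167·0.4295^(2/3)·√0.011 = 2.786 m³/s.
Q_A = 21.23 m³/s vs Q_B = 2.786 m³/s, so channel A carries more.

channel A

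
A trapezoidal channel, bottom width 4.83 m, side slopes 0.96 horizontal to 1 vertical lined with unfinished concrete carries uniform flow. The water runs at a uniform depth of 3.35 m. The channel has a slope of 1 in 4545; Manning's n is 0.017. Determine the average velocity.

With bottom width b = 4.83 m and side slope z = 0.96: A = (b + zy)y = (4.83 + 0.96×3.35)×3.35 = 26.95 m²; P = b + 2y√(1+z²) = 4.83 + 2×3.35×1.386 = 14.12 m.
Hydraulic radius R = A/P = 26.95/14.12 = 1.909 m.
From Manning's equation, V = (1/n) R^(2/3) S^(1/2) = (1/0.017) × 1.909^(2/3) × 0.00022^(1/2) = 1.34 m/s.

V = 1.34 m/s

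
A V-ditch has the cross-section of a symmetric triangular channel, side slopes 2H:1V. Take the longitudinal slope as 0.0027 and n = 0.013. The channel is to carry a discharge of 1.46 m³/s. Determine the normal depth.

Manning's equation rearranged: A R^(2/3) = nQ / (1·√S) = 0.013 × 1.46 / (√0.0027) = 0.3653.
At y = 0.699 m: A R^(2/3) = 0.4501 — too large.
At y = 0.646 m: A R^(2/3) = 0.3647 — matches.

y_n = 0.646 m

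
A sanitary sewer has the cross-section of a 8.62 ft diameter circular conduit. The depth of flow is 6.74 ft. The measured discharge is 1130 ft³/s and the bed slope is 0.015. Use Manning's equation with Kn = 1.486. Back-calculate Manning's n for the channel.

n = 0.015

For a circular section of diameter D = 8.62 ft at depth y = 6.74 ft, the central angle is θ = 2 arccos(1 − 2y/D) = 4.34 rad. Then A = (D²/8)(θ − sin θ) = 48.96 ft² and P = Dθ/2 = 18.7 ft.
Hydraulic radius R = A/P = 48.96/18.7 = 2.617 ft.
Rearranging Manning's equation: n = (1.486/Q) A R^(2/3) S^(1/2) = (1.486/1130) × 48.96 × 2.617^(2/3) × √0.015 = 0.015.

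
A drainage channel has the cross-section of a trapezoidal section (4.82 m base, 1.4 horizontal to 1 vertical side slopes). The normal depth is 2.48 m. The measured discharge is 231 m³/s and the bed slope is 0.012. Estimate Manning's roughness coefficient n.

With bottom width b = 4.82 m and side slope z = 1.4: A = (b + zy)y = (4.82 + 1.4×2.48)×2.48 = 20.56 m²; P = b + 2y√(1+z²) = 4.82 + 2×2.48×1.72 = 13.35 m.
Hydraulic radius R = A/P = 20.56/13.35 = 1.54 m.
Rearranging Manning's equation: n = (1/Q) A R^(2/3) S^(1/2) = (1/231) × 20.56 × 1.54^(2/3) × √0.012 = 0.013.

n = 0.013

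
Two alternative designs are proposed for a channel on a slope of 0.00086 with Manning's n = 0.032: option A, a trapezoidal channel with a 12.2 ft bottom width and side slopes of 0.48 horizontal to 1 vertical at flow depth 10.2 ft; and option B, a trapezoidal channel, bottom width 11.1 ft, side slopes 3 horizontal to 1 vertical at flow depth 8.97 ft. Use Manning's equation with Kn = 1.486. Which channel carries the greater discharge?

channel B

Channel A: With bottom width b = 12.2 ft and side slope z = 0.48: A = (b + zy)y = (12.2 + 0.48×10.2)×10.2 = 174.4 ft²; P = b + 2y√(1+z²) = 12.2 + 2×10.2×1.109 = 34.83 ft. Hydraulic radius R = A/P = 174.4/34.83 = 5.007 ft. Q_A = (1.486/0.032)·174.4·5.007^(2/3)·√0.00086 = 695 ft³/s.
Channel B: With bottom width b = 11.1 ft and side slope z = 3: A = (b + zy)y = (11.1 + 3×8.97)×8.97 = 340.9 ft²; P = b + 2y√(1+z²) = 11.1 + 2×8.97×3.162 = 67.83 ft. Hydraulic radius R = A/P = 340.9/67.83 = 5.026 ft. Q_B = (1.486/0.032)·340.9·5.026^(2/3)·√0.00086 = 1362 ft³/s.
Q_A = 695 ft³/s vs Q_B = 1362 ft³/s, so channel B carries more.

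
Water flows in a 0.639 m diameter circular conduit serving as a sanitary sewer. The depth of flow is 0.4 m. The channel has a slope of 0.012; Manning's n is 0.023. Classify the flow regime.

For a circular section of diameter D = 0.639 m at depth y = 0.4 m, the central angle is θ = 2 arccos(1 − 2y/D) = 3.651 rad. Then A = (D²/8)(θ − sin θ) = 0.2112 m² and P = Dθ/2 = 1.166 m.
Hydraulic radius R = A/P = 0.2112/1.166 = 0.1811 m.
V = (1/n) R^(2/3) √S = (1/0.023) × 0.1811^(2/3) × √0.012 = 1.524 m/s. Hydraulic depth D_h = A/T = 0.2112/0.6184 = 0.3416 m.
Froude number Fr = V/√(g·D_h) = 1.524/√(9.81×0.3416) = 0.833, which is less than 1, so the flow is subcritical.

subcritical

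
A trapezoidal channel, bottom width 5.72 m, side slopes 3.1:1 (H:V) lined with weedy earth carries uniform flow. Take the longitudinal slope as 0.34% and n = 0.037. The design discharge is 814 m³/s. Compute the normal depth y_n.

y_n = 7.33 m

Manning's equation rearranged: A R^(2/3) = nQ / (1·√S) = 0.037 × 814 / (√0.0034) = 516.5.
Trying y = 5.75 m: A R^(2/3) = 290 — short.
Trying y = 8.32 m: A R^(2/3) = 701.4 — over.
Trying y = 7.33 m: A R^(2/3) = 516.5 — ≈ 516.5.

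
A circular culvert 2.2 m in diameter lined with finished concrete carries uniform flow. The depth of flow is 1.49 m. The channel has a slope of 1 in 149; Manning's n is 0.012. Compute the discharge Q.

For a circular section of diameter D = 2.2 m at depth y = 1.49 m, the central angle is θ = 2 arccos(1 − 2y/D) = 3.866 rad. Then A = (D²/8)(θ − sin θ) = 2.74 m² and P = Dθ/2 = 4.253 m.
Hydraulic radius R = A/P = 2.74/4.253 = 0.6443 m.
Manning's equation: Q = (1/n) A R^(2/3) S^(1/2) = (1/0.012) × 2.74 × 0.6443^(2/3) × 0.006711^(1/2) = 14 m³/s.

Q = 14 m³/s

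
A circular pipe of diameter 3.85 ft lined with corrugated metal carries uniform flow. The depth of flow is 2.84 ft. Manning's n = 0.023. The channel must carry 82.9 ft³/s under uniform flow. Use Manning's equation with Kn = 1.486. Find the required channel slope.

For a circular section of diameter D = 3.85 ft at depth y = 2.84 ft, the central angle is θ = 2 arccos(1 − 2y/D) = 4.132 rad. Then A = (D²/8)(θ − sin θ) = 9.206 ft² and P = Dθ/2 = 7.955 ft.
Hydraulic radius R = A/P = 9.206/7.955 = 1.157 ft.
From Manning's equation, S = [nQ / (1.486 A R^(2/3))]² = [0.023 × 82.9 / (1.486 × 9.206 × 1.157^(2/3))]² = 0.016.

S = 0.016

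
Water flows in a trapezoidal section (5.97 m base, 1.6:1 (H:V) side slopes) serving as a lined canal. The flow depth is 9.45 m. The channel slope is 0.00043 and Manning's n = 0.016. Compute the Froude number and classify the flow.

subcritical

With bottom width b = 5.97 m and side slope z = 1.6: A = (b + zy)y = (5.97 + 1.6×9.45)×9.45 = 199.3 m²; P = b + 2y√(1+z²) = 5.97 + 2×9.45×1.887 = 41.63 m.
Hydraulic radius R = A/P = 199.3/41.63 = 4.787 m.
V = (1/n) R^(2/3) √S = (1/0.016) × 4.787^(2/3) × √0.00043 = 3.681 m/s. Hydraulic depth D_h = A/T = 199.3/36.21 = 5.504 m.
Froude number Fr = V/√(g·D_h) = 3.681/√(9.81×5.504) = 0.501, which is less than 1, so the flow is subcritical.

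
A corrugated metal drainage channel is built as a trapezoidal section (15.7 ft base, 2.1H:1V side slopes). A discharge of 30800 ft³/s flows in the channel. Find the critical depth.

At critical depth, Q² T / (g A³) = 1, i.e. A³/T = Q²/g = 30800²/32.2 = 29460000.
Try y = 18.8 ft: A³/T = 11790000 — too small.
Try y = 23.2 ft: A³/T = 29510000 — matches.

y_c = 23.2 ft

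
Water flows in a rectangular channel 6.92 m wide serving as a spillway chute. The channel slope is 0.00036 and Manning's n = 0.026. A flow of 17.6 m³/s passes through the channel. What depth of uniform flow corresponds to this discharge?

y_n = 2.66 m

Manning's equation rearranged: A R^(2/3) = nQ / (1·√S) = 0.026 × 17.6 / (√0.00036) = 24.12.
Try y = 3.15 m: A R^(2/3) = 30.42 — over.
Try y = 2.66 m: A R^(2/3) = 24.16 — ≈ 24.12.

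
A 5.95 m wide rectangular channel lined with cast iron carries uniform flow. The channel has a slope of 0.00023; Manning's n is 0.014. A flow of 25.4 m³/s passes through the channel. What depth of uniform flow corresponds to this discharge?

y_n = 3.01 m

Manning's equation rearranged: A R^(2/3) = nQ / (1·√S) = 0.014 × 25.4 / (√0.00023) = 23.45.
Try y = 3.45 m: A R^(2/3) = 28.05 — over.
Try y = 2.14 m: A R^(2/3) = 14.73 — short.
Try y = 3.01 m: A R^(2/3) = 23.43 — close enough.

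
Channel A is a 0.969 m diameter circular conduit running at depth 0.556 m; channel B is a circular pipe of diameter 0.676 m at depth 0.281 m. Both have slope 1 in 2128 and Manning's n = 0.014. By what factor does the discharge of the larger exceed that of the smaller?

4.53

Channel A: For a circular section of diameter D = 0.969 m at depth y = 0.556 m, the central angle is θ = 2 arccos(1 − 2y/D) = 3.438 rad. Then A = (D²/8)(θ − sin θ) = 0.4378 m² and P = Dθ/2 = 1.666 m. Hydraulic radius R = A/P = 0.4378/1.666 = 0.2628 m. Q_A = (1/0.014)·0.4378·0.2628^(2/3)·√0.0004699 = 0.2781 m³/s.
Channel B: For a circular section of diameter D = 0.676 m at depth y = 0.281 m, the central angle is θ = 2 arccos(1 − 2y/D) = 2.803 rad. Then A = (D²/8)(θ − sin θ) = 0.1411 m² and P = Dθ/2 = 0.9473 m. Hydraulic radius R = A/P = 0.1411/0.9473 = 0.149 m. Q_B = (1/0.014)·0.1411·0.149^(2/3)·√0.0004699 = 0.06139 m³/s.
The larger discharge is 0.2781 m³/s and the smaller is 0.06139 m³/s; the ratio is 4.53.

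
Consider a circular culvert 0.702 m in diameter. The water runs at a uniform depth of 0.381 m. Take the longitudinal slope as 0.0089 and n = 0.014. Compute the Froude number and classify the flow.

supercritical

For a circular section of diameter D = 0.702 m at depth y = 0.381 m, the central angle is θ = 2 arccos(1 − 2y/D) = 3.313 rad. Then A = (D²/8)(θ − sin θ) = 0.2146 m² and P = Dθ/2 = 1.163 m.
Hydraulic radius R = A/P = 0.2146/1.163 = 0.1845 m.
V = (1/n) R^(2/3) √S = (1/0.014) × 0.1845^(2/3) × √0.0089 = 2.184 m/s. Hydraulic depth D_h = A/T = 0.2146/0.6994 = 0.3068 m.
Froude number Fr = V/√(g·D_h) = 2.184/√(9.81×0.3068) = 1.26, which is greater than 1, so the flow is supercritical.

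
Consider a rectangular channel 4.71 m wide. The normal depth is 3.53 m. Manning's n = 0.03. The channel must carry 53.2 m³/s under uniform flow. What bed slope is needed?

Flow area A = b·y = 4.71 × 3.53 = 16.63 m². Wetted perimeter P = b + 2y = 4.71 + 2×3.53 = 11.77 m.
Hydraulic radius R = A/P = 16.63/11.77 = 1.413 m.
From Manning's equation, S = [nQ / (1 A R^(2/3))]² = [0.03 × 53.2 / (1 × 16.63 × 1.413^(2/3))]² = 0.00581.

S = 0.00581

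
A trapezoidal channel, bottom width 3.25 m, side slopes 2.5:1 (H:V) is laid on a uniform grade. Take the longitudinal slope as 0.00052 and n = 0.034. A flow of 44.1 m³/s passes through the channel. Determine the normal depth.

y_n = 3.53 m

Manning's equation rearranged: A R^(2/3) = nQ / (1·√S) = 0.034 × 44.1 / (√0.00052) = 65.75.
At y = 4.22 m: A R^(2/3) = 99.76 — high.
At y = 3.53 m: A R^(2/3) = 65.73 — matches.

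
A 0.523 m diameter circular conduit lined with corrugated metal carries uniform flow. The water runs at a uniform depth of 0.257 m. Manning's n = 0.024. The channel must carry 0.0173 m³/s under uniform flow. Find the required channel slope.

S = 0.000239

For a circular section of diameter D = 0.523 m at depth y = 0.257 m, the central angle is θ = 2 arccos(1 − 2y/D) = 3.107 rad. Then A = (D²/8)(θ − sin θ) = 0.1051 m² and P = Dθ/2 = 0.8125 m.
Hydraulic radius R = A/P = 0.1051/0.8125 = 0.1293 m.
From Manning's equation, S = [nQ / (1 A R^(2/3))]² = [0.024 × 0.0173 / (1 × 0.1051 × 0.1293^(2/3))]² = 0.000239.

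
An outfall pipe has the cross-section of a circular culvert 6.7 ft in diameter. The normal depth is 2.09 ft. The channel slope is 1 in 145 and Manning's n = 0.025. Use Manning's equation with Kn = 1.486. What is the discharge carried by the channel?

Q = 51.8 ft³/s

For a circular section of diameter D = 6.7 ft at depth y = 2.09 ft, the central angle is θ = 2 arccos(1 − 2y/D) = 2.37 rad. Then A = (D²/8)(θ − sin θ) = 9.39 ft² and P = Dθ/2 = 7.941 ft.
Hydraulic radius R = A/P = 9.39/7.941 = 1.182 ft.
Manning's equation: Q = (1.486/n) A R^(2/3) S^(1/2) = (1.486/0.025) × 9.39 × 1.182^(2/3) × 0.006897^(1/2) = 51.8 ft³/s.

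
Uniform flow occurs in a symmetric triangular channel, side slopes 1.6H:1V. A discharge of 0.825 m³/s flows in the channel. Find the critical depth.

At critical depth, Q² T / (g A³) = 1, i.e. A³/T = Q²/g = 0.825²/9.81 = 0.06938.
Try y = 0.712 m: A³/T = 0.2342 — over.
Try y = 0.558 m: A³/T = 0.06924 — close enough.

y_c = 0.558 m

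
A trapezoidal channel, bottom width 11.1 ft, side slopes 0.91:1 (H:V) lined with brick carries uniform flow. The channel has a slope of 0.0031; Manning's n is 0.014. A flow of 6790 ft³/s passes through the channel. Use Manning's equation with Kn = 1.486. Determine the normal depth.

y_n = 13.7 ft

Manning's equation rearranged: A R^(2/3) = nQ / (1.486·√S) = 0.014 × 6790 / (1.486 × √0.0031) = 1149.
At y = 16.3 ft: A R^(2/3) = 1643 — over.
At y = 10.9 ft: A R^(2/3) = 726.5 — short.
At y = 13.7 ft: A R^(2/3) = 1148 — close enough.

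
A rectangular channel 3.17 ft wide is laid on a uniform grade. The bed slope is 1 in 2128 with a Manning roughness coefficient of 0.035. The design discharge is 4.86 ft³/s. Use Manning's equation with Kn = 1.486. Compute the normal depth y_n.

Manning's equation rearranged: A R^(2/3) = nQ / (1.486·√S) = 0.035 × 4.86 / (1.486 × √0.0004699) = 5.28.
Try y = 1.33 ft: A R^(2/3) = 3.397 — short.
Try y = 2.25 ft: A R^(2/3) = 6.795 — over.
Try y = 1.85 ft: A R^(2/3) = 5.277 — close enough.

y_n = 1.85 ft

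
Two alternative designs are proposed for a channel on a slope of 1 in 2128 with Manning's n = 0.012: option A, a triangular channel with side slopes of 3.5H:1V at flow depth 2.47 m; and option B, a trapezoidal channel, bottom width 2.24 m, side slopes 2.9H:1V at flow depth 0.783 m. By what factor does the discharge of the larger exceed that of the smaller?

Channel A: For a triangular section with side slope z = 3.5: A = zy² = 3.5×2.47² = 21.35 m²; P = 2y√(1+z²) = 2×2.47×3.64 = 17.98 m. Hydraulic radius R = A/P = 21.35/17.98 = 1.187 m. Q_A = (1/0.012)·21.35·1.187^(2/3)·√0.0004699 = 43.26 m³/s.
Channel B: With bottom width b = 2.24 m and side slope z = 2.9: A = (b + zy)y = (2.24 + 2.9×0.783)×0.783 = 3.532 m²; P = b + 2y√(1+z²) = 2.24 + 2×0.783×3.068 = 7.044 m. Hydraulic radius R = A/P = 3.532/7.044 = 0.5014 m. Q_B = (1/0.012)·3.532·0.5014^(2/3)·√0.0004699 = 4.027 m³/s.
The larger discharge is 43.26 m³/s and the smaller is 4.027 m³/s; the ratio is 10.7.

10.7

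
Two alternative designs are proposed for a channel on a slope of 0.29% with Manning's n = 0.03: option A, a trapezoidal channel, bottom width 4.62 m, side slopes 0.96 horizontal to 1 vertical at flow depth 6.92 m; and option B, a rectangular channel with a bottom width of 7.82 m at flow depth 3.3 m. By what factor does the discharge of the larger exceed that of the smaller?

4.52

Channel A: With bottom width b = 4.62 m and side slope z = 0.96: A = (b + zy)y = (4.62 + 0.96×6.92)×6.92 = 77.94 m²; P = b + 2y√(1+z²) = 4.62 + 2×6.92×1.386 = 23.81 m. Hydraulic radius R = A/P = 77.94/23.81 = 3.274 m. Q_A = (1/0.03)·77.94·3.274^(2/3)·√0.0029 = 308.5 m³/s.
Channel B: Flow area A = b·y = 7.82 × 3.3 = 25.81 m². Wetted perimeter P = b + 2y = 7.82 + 2×3.3 = 14.42 m. Hydraulic radius R = A/P = 25.81/14.42 = 1.79 m. Q_B = (1/0.03)·25.81·1.79^(2/3)·√0.0029 = 68.28 m³/s.
The larger discharge is 308.5 m³/s and the smaller is 68.28 m³/s; the ratio is 4.52.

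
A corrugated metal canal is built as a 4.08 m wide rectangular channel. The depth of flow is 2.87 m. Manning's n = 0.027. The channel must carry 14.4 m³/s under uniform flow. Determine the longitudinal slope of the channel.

S = 0.000872

Flow area A = b·y = 4.08 × 2.87 = 11.71 m². Wetted perimeter P = b + 2y = 4.08 + 2×2.87 = 9.82 m.
Hydraulic radius R = A/P = 11.71/9.82 = 1.192 m.
From Manning's equation, S = [nQ / (1 A R^(2/3))]² = [0.027 × 14.4 / (1 × 11.71 × 1.192^(2/3))]² = 0.000872.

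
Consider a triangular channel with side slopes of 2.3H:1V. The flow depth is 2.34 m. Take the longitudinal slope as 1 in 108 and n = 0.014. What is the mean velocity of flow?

V = 7.2 m/s

For a triangular section with side slope z = 2.3: A = zy² = 2.3×2.34² = 12.59 m²; P = 2y√(1+z²) = 2×2.34×2.508 = 11.74 m.
Hydraulic radius R = A/P = 12.59/11.74 = 1.073 m.
From Manning's equation, V = (1/n) R^(2/3) S^(1/2) = (1/0.014) × 1.073^(2/3) × 0.009259^(1/2) = 7.2 m/s.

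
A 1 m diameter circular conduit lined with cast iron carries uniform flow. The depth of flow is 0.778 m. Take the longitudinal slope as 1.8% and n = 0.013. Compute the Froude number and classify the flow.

For a circular section of diameter D = 1 m at depth y = 0.778 m, the central angle is θ = 2 arccos(1 − 2y/D) = 4.321 rad. Then A = (D²/8)(θ − sin θ) = 0.6556 m² and P = Dθ/2 = 2.16 m.
Hydraulic radius R = A/P = 0.6556/2.16 = 0.3035 m.
V = (1/n) R^(2/3) √S = (1/0.013) × 0.3035^(2/3) × √0.018 = 4.661 m/s. Hydraulic depth D_h = A/T = 0.6556/0.8312 = 0.7888 m.
Froude number Fr = V/√(g·D_h) = 4.661/√(9.81×0.7888) = 1.68, which is greater than 1, so the flow is supercritical.

supercritical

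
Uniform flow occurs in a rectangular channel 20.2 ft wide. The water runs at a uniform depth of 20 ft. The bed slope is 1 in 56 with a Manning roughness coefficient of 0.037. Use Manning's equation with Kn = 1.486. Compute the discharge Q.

Q = 7710 ft³/s

Flow area A = b·y = 20.2 × 20 = 404 ft². Wetted perimeter P = b + 2y = 20.2 + 2×20 = 60.2 ft.
Hydraulic radius R = A/P = 404/60.2 = 6.711 ft.
Manning's equation: Q = (1.486/n) A R^(2/3) S^(1/2) = (1.486/0.037) × 404 × 6.711^(2/3) × 0.01786^(1/2) = 7710 ft³/s.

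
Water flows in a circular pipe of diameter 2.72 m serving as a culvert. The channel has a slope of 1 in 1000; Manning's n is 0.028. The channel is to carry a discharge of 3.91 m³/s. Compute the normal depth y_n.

y_n = 1.79 m

Manning's equation rearranged: A R^(2/3) = nQ / (1·√S) = 0.028 × 3.91 / (√0.001) = 3.462.
Trying y = 2.09 m: A R^(2/3) = 4.211 — too large.
Trying y = 1.3 m: A R^(2/3) = 2.079 — too small.
Trying y = 1.79 m: A R^(2/3) = 3.459 — ≈ 3.462.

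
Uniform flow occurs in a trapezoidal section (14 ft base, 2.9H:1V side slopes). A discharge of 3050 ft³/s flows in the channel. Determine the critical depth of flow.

At critical depth, Q² T / (g A³) = 1, i.e. A³/T = Q²/g = 3050²/32.2 = 288900.
Try y = 5.21 ft: A³/T = 78890 — too small.
Try y = 8.11 ft: A³/T = 461500 — too large.
Try y = 7.23 ft: A³/T = 288900 — matches.

y_c = 7.23 ft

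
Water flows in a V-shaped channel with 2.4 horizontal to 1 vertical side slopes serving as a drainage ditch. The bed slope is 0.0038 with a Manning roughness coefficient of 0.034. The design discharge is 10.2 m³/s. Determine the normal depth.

y_n = 1.67 m

Manning's equation rearranged: A R^(2/3) = nQ / (1·√S) = 0.034 × 10.2 / (√0.0038) = 5.626.
Try y = 1.4 m: A R^(2/3) = 3.516 — low.
Try y = 1.67 m: A R^(2/3) = 5.627 — ≈ 5.626.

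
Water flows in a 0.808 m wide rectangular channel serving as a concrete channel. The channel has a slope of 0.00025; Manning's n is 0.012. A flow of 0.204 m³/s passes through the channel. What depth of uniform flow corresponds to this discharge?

Manning's equation rearranged: A R^(2/3) = nQ / (1·√S) = 0.012 × 0.204 / (√0.00025) = 0.1548.
Try y = 0.653 m: A R^(2/3) = 0.2092 — over.
Try y = 0.407 m: A R^(2/3) = 0.1135 — short.
Try y = 0.516 m: A R^(2/3) = 0.155 — ≈ 0.1548.

y_n = 0.516 m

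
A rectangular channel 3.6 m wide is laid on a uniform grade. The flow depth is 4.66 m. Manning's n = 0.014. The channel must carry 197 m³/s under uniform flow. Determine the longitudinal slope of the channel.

S = 0.0191

Flow area A = b·y = 3.6 × 4.66 = 16.78 m². Wetted perimeter P = b + 2y = 3.6 + 2×4.66 = 12.92 m.
Hydraulic radius R = A/P = 16.78/12.92 = 1.298 m.
From Manning's equation, S = [nQ / (1 A R^(2/3))]² = [0.014 × 197 / (1 × 16.78 × 1.298^(2/3))]² = 0.0191.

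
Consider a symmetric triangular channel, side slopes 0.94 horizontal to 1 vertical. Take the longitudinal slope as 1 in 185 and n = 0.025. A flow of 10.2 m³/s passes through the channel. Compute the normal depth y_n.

Manning's equation rearranged: A R^(2/3) = nQ / (1·√S) = 0.025 × 10.2 / (√0.005405) = 3.468.
At y = 1.63 m: A R^(2/3) = 1.693 — low.
At y = 2.4 m: A R^(2/3) = 4.751 — high.
At y = 2.13 m: A R^(2/3) = 3.456 — ≈ 3.468.

y_n = 2.13 m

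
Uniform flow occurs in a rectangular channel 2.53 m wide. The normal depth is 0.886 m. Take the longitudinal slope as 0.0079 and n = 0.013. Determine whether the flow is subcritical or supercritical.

supercritical

Flow area A = b·y = 2.53 × 0.886 = 2.242 m². Wetted perimeter P = b + 2y = 2.53 + 2×0.886 = 4.302 m.
Hydraulic radius R = A/P = 2.242/4.302 = 0.5211 m.
V = (1/n) R^(2/3) √S = (1/0.013) × 0.5211^(2/3) × √0.0079 = 4.427 m/s. Hydraulic depth D_h = A/T = 2.242/2.53 = 0.886 m.
Froude number Fr = V/√(g·D_h) = 4.427/√(9.81×0.886) = 1.5, which is greater than 1, so the flow is supercritical.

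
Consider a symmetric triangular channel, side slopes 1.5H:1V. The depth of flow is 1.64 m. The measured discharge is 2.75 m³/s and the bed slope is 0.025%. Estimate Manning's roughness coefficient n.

n = 0.018

For a triangular section with side slope z = 1.5: A = zy² = 1.5×1.64² = 4.034 m²; P = 2y√(1+z²) = 2×1.64×1.803 = 5.913 m.
Hydraulic radius R = A/P = 4.034/5.913 = 0.6823 m.
Rearranging Manning's equation: n = (1/Q) A R^(2/3) S^(1/2) = (1/2.75) × 4.034 × 0.6823^(2/3) × √0.00025 = 0.018.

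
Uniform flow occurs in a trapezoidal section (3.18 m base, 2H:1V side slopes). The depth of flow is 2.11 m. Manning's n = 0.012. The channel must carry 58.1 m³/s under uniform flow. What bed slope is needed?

S = 0.0015

With bottom width b = 3.18 m and side slope z = 2: A = (b + zy)y = (3.18 + 2×2.11)×2.11 = 15.61 m²; P = b + 2y√(1+z²) = 3.18 + 2×2.11×2.236 = 12.62 m.
Hydraulic radius R = A/P = 15.61/12.62 = 1.238 m.
From Manning's equation, S = [nQ / (1 A R^(2/3))]² = [0.012 × 58.1 / (1 × 15.61 × 1.238^(2/3))]² = 0.0015.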